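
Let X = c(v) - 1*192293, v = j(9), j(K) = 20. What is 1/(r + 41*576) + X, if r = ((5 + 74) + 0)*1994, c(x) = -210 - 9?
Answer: -34872008703/181142 ≈ -1.9251e+5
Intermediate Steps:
v = 20
c(x) = -219
r = 157526 (r = (79 + 0)*1994 = 79*1994 = 157526)
X = -192512 (X = -219 - 1*192293 = -219 - 192293 = -192512)
1/(r + 41*576) + X = 1/(157526 + 41*576) - 192512 = 1/(157526 + 23616) - 192512 = 1/181142 - 192512 = -34872008703/181142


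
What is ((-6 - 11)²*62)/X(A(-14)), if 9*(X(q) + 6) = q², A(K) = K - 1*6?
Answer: 80631/173 ≈ 466.08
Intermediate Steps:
A(K) = -6 + K (A(K) = K - 6 = -6 + K)
X(q) = -6 + q²/9
((-6 - 11)²*62)/X(A(-14)) = ((-6 - 11)²*62)/(-6 + (-6 - 14)²/9) = ((-17)²*62)/(-6 + (⅑)*(-20)²) = (289*62)/(-6 + (⅑)*400) = 17918/(-6 + 400/9) = 17918/(346/9) = 17918*(9/346) = 80631/173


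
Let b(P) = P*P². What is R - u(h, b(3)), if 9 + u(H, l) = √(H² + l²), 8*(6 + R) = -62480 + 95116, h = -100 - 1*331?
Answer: 8165/2 - √186490 ≈ 3650.7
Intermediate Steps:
h = -431 (h = -100 - 331 = -431)
R = 8147/2 (R = -6 + (-62480 + 95116)/8 = -6 + (⅛)*32636 = -6 + 8159/2 = 8147/2 ≈ 4073.5)
b(P) = P³
u(H, l) = -9 + √(H² + l²)
R - u(h, b(3)) = 8147/2 - (-9 + √((-431)² + (3³)²)) = 8147/2 - (-9 + √(185761 + 27²)) = 8147/2 - (-9 + √(185761 + 729)) = 8147/2 - (-9 + √186490) = 8147/2 + (9 - √186490) = 8165/2 - √186490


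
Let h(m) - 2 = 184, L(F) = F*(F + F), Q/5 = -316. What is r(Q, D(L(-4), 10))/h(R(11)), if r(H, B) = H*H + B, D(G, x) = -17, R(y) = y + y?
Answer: 2496383/186 ≈ 13421.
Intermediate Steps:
R(y) = 2*y
Q = -1580 (Q = 5*(-316) = -1580)
L(F) = 2*F**2 (L(F) = F*(2*F) = 2*F**2)
h(m) = 186 (h(m) = 2 + 184 = 186)
r(H, B) = B + H**2 (r(H, B) = H**2 + B = B + H**2)
r(Q, D(L(-4), 10))/h(R(11)) = (-17 + (-1580)**2)/186 = (-17 + 2496400)*(1/186) = 2496383*(1/186) = 2496383/186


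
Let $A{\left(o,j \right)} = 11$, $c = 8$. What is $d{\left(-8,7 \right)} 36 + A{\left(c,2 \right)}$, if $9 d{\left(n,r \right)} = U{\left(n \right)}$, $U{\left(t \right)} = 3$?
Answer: $23$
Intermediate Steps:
$d{\left(n,r \right)} = \frac{1}{3}$ ($d{\left(n,r \right)} = \frac{1}{9} \cdot 3 = \frac{1}{3}$)
$d{\left(-8,7 \right)} 36 + A{\left(c,2 \right)} = \frac{1}{3} \cdot 36 + 11 = 12 + 11 = 23$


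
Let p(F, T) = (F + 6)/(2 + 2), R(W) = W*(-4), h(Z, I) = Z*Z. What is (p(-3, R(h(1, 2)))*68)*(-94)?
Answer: -4794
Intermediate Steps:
h(Z, I) = Z²
R(W) = -4*W
p(F, T) = 3/2 + F/4 (p(F, T) = (6 + F)/4 = (6 + F)*(¼) = 3/2 + F/4)
(p(-3, R(h(1, 2)))*68)*(-94) = ((3/2 + (¼)*(-3))*68)*(-94) = ((3/2 - ¾)*68)*(-94) = ((¾)*68)*(-94) = 51*(-94) = -4794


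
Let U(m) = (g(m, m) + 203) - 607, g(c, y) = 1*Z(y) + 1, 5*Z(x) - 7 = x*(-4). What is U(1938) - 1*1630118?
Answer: -1632070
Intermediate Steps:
Z(x) = 7/5 - 4*x/5 (Z(x) = 7/5 + (x*(-4))/5 = 7/5 + (-4*x)/5 = 7/5 - 4*x/5)
g(c, y) = 12/5 - 4*y/5 (g(c, y) = 1*(7/5 - 4*y/5) + 1 = (7/5 - 4*y/5) + 1 = 12/5 - 4*y/5)
U(m) = -2008/5 - 4*m/5 (U(m) = ((12/5 - 4*m/5) + 203) - 607 = (1027/5 - 4*m/5) - 607 = -2008/5 - 4*m/5)
U(1938) - 1*1630118 = (-2008/5 - ⅘*1938) - 1*1630118 = (-2008/5 - 7752/5) - 1630118 = -1952 - 1630118 = -1632070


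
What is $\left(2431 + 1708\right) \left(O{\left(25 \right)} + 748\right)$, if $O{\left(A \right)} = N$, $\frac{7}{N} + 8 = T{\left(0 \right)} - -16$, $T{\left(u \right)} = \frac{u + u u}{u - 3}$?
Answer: $\frac{24796749}{8} \approx 3.0996 \cdot 10^{6}$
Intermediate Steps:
$T{\left(u \right)} = \frac{u + u^{2}}{-3 + u}$
$N = \frac{7}{8}$ ($N = \frac{7}{-8 + \left(\frac{0 \left(1 + 0\right)}{-3 + 0} - -16\right)} = \frac{7}{-8 + \left(0 \frac{1}{-3} \cdot 1 + 16\right)} = \frac{7}{-8 + \left(0 \left(- \frac{1}{3}\right) 1 + 16\right)} = \frac{7}{-8 + \left(0 + 16\right)} = \frac{7}{-8 + 16} = \frac{7}{8} \approx 0.875$)
$O{\left(A \right)} = \frac{7}{8}$
$\left(2431 + 1708\right) \left(O{\left(25 \right)} + 748\right) = \left(2431 + 1708\right) \left(\frac{7}{8} + 748\right) = 4139 \cdot \frac{5991}{8} = \frac{24796749}{8}$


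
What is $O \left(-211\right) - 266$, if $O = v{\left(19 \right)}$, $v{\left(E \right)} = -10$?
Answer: $1844$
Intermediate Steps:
$O = -10$
$O \left(-211\right) - 266 = \left(-10\right) \left(-211\right) - 266 = 2110 - 266 = 1844$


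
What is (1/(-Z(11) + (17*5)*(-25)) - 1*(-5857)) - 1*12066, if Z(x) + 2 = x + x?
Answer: -13318306/2145 ≈ -6209.0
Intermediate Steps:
Z(x) = -2 + 2*x (Z(x) = -2 + (x + x) = -2 + 2*x)
(1/(-Z(11) + (17*5)*(-25)) - 1*(-5857)) - 1*12066 = (1/(-(-2 + 2*11) + (17*5)*(-25)) - 1*(-5857)) - 1*12066 = (1/(-(-2 + 22) + 85*(-25)) + 5857) - 12066 = (1/(-1*20 - 2125) + 5857) - 12066 = (1/(-20 - 2125) + 5857) - 12066 = (1/(-2145) + 5857) - 12066 = (-1/2145 + 5857) - 12066 = 12563264/2145 - 12066 = -13318306/2145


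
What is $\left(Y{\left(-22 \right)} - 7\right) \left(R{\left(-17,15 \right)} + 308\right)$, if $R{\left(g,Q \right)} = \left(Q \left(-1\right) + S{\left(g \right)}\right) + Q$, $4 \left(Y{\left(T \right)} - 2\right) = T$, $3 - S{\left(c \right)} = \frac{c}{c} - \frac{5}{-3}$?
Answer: $- \frac{6475}{2} \approx -3237.5$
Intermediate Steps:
$S{\left(c \right)} = \frac{1}{3}$ ($S{\left(c \right)} = 3 - \left(\frac{c}{c} - \frac{5}{-3}\right) = 3 - \left(1 - - \frac{5}{3}\right) = 3 - \left(1 + \frac{5}{3}\right) = 3 - \frac{8}{3} = \frac{1}{3}$)
$Y{\left(T \right)} = 2 + \frac{T}{4}$
$R{\left(g,Q \right)} = \frac{1}{3}$ ($R{\left(g,Q \right)} = \left(Q \left(-1\right) + \frac{1}{3}\right) + Q = \left(- Q + \frac{1}{3}\right) + Q = \left(\frac{1}{3} - Q\right) + Q = \frac{1}{3}$)
$\left(Y{\left(-22 \right)} - 7\right) \left(R{\left(-17,15 \right)} + 308\right) = \left(\left(2 + \frac{1}{4} \left(-22\right)\right) - 7\right) \left(\frac{1}{3} + 308\right) = \left(\left(2 - \frac{11}{2}\right) - 7\right) \frac{925}{3} = \left(- \frac{7}{2} - 7\right) \frac{925}{3} = \left(- \frac{21}{2}\right) \frac{925}{3} = - \frac{6475}{2}$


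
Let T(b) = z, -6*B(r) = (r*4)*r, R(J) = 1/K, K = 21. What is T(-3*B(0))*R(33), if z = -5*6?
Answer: -10/7 ≈ -1.4286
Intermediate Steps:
z = -30
R(J) = 1/21
B(r) = -2*r²/3 (B(r) = -r*4*r/6 = -4*r*r/6 = -2*r²/3)
T(b) = -30
T(-3*B(0))*R(33) = -30*1/21 = -10/7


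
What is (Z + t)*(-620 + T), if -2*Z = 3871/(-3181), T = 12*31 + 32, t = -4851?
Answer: 3332684628/3181 ≈ 1.0477e+6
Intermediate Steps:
T = 404 (T = 372 + 32 = 404)
Z = 3871/6362 (Z = -3871/(2*(-3181)) = -3871*(-1)/(2*3181) = -½*(-3871/3181) = 3871/6362 ≈ 0.60846)
(Z + t)*(-620 + T) = (3871/6362 - 4851)*(-620 + 404) = -30858191/6362*(-216) = 3332684628/3181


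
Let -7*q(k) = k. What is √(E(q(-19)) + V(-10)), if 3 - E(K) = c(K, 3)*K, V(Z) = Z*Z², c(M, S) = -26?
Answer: I*√45395/7 ≈ 30.437*I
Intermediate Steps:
q(k) = -k/7
V(Z) = Z³
E(K) = 3 + 26*K (E(K) = 3 - (-26)*K = 3 + 26*K)
√(E(q(-19)) + V(-10)) = √((3 + 26*(-⅐*(-19))) + (-10)³) = √((3 + 26*(19/7)) - 1000) = √((3 + 494/7) - 1000) = √(515/7 - 1000) = √(-6485/7) = I*√45395/7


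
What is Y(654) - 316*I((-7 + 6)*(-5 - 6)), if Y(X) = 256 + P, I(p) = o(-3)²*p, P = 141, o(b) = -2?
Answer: -13507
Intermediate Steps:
I(p) = 4*p (I(p) = (-2)²*p = 4*p)
Y(X) = 397 (Y(X) = 256 + 141 = 397)
Y(654) - 316*I((-7 + 6)*(-5 - 6)) = 397 - 1264*(-7 + 6)*(-5 - 6) = 397 - 1264*(-1*(-11)) = 397 - 1264*11 = 397 - 316*44 = 397 - 13904 = -13507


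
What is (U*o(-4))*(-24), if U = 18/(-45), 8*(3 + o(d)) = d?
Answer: -168/5 ≈ -33.600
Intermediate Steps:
o(d) = -3 + d/8
U = -2/5 (U = 18*(-1/45) = -2/5 ≈ -0.40000)
(U*o(-4))*(-24) = -2*(-3 + (1/8)*(-4))/5*(-24) = -2*(-3 - 1/2)/5*(-24) = -2/5*(-7/2)*(-24) = (7/5)*(-24) = -168/5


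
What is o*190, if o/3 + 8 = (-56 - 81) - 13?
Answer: -90060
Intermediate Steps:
o = -474 (o = -24 + 3*((-56 - 81) - 13) = -24 + 3*(-137 - 13) = -24 + 3*(-150) = -24 - 450 = -474)
o*190 = -474*190 = -90060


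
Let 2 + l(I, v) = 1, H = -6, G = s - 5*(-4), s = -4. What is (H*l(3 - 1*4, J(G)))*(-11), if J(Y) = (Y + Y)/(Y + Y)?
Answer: -66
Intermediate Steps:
G = 16 (G = -4 - 5*(-4) = -4 + 20 = 16)
J(Y) = 1 (J(Y) = (2*Y)/((2*Y)) = (2*Y)*(1/(2*Y)) = 1)
l(I, v) = -1 (l(I, v) = -2 + 1 = -1)
(H*l(3 - 1*4, J(G)))*(-11) = -6*(-1)*(-11) = 6*(-11) = -66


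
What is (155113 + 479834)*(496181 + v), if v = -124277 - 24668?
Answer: 220476456492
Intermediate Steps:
v = -148945
(155113 + 479834)*(496181 + v) = (155113 + 479834)*(496181 - 148945) = 634947*347236 = 220476456492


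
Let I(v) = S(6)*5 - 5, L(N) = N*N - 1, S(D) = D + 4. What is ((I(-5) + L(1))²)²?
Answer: 4100625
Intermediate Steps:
S(D) = 4 + D
L(N) = -1 + N² (L(N) = N² - 1 = -1 + N²)
I(v) = 45 (I(v) = (4 + 6)*5 - 5 = 10*5 - 5 = 50 - 5 = 45)
((I(-5) + L(1))²)² = ((45 + (-1 + 1²))²)² = ((45 + (-1 + 1))²)² = ((45 + 0)²)² = (45²)² = 2025² = 4100625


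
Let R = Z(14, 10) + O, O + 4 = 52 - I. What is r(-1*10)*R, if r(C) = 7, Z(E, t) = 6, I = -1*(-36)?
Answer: 126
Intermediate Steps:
I = 36
O = 12 (O = -4 + (52 - 1*36) = -4 + (52 - 36) = -4 + 16 = 12)
R = 18 (R = 6 + 12 = 18)
r(-1*10)*R = 7*18 = 126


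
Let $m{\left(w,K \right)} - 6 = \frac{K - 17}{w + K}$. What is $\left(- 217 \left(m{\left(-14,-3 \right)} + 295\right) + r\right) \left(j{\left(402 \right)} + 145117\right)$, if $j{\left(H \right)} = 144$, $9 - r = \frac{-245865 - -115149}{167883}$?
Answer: $- \frac{9060225891957932}{951337} \approx -9.5237 \cdot 10^{9}$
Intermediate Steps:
$m{\left(w,K \right)} = 6 + \frac{-17 + K}{K + w}$ ($m{\left(w,K \right)} = 6 + \frac{K - 17}{w + K} = 6 + \frac{-17 + K}{K + w}$)
$r = \frac{547221}{55961}$ ($r = 9 - \frac{-245865 - -115149}{167883} = 9 - \left(-245865 + 115149\right) \frac{1}{167883} = 9 - \left(-130716\right) \frac{1}{167883} = 9 - - \frac{43572}{55961} = 9 + \frac{43572}{55961} = \frac{547221}{55961} \approx 9.7786$)
$\left(- 217 \left(m{\left(-14,-3 \right)} + 295\right) + r\right) \left(j{\left(402 \right)} + 145117\right) = \left(- 217 \left(\frac{-17 + 6 \left(-14\right) + 7 \left(-3\right)}{-3 - 14} + 295\right) + \frac{547221}{55961}\right) \left(144 + 145117\right) = \left(- 217 \left(\frac{-17 - 84 - 21}{-17} + 295\right) + \frac{547221}{55961}\right) 145261 = \left(- 217 \left(\left(- \frac{1}{17}\right) \left(-122\right) + 295\right) + \frac{547221}{55961}\right) 145261 = \left(- 217 \left(\frac{122}{17} + 295\right) + \frac{547221}{55961}\right) 145261 = \left(\left(-217\right) \frac{5137}{17} + \frac{547221}{55961}\right) 145261 = \left(- \frac{1114729}{17} + \frac{547221}{55961}\right) 145261 = \left(- \frac{62372046812}{951337}\right) 145261 = - \frac{9060225891957932}{951337}$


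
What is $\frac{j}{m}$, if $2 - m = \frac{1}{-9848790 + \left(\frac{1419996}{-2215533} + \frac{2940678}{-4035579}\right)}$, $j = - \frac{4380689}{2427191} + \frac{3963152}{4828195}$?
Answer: $- \frac{112826230054747404483213027502436}{229320709955955367224836978256315} \approx -0.492$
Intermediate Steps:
$j = - \frac{11531493860323}{11718951450245}$ ($j = \left(-4380689\right) \frac{1}{2427191} + 3963152 \cdot \frac{1}{4828195} = - \frac{4380689}{2427191} + \frac{3963152}{4828195} = - \frac{11531493860323}{11718951450245} \approx -0.984$)
$m = \frac{19568364194491233087}{9784181600525702732}$ ($m = 2 - \frac{1}{-9848790 + \left(\frac{1419996}{-2215533} + \frac{2940678}{-4035579}\right)} = 2 - \frac{1}{-9848790 + \left(1419996 \left(- \frac{1}{2215533}\right) + 2940678 \left(- \frac{1}{4035579}\right)\right)} = 2 - \frac{1}{-9848790 - \frac{1360630576562}{993439827623}} = 2 - \frac{1}{- \frac{9784181600525702732}{993439827623}} = 2 - - \frac{993439827623}{9784181600525702732} = 2 + \frac{993439827623}{9784181600525702732} = \frac{19568364194491233087}{9784181600525702732} \approx 2.0$)
$\frac{j}{m} = - \frac{11531493860323}{11718951450245 \cdot \frac{19568364194491233087}{9784181600525702732}} = \left(- \frac{11531493860323}{11718951450245}\right) \frac{9784181600525702732}{19568364194491233087} = - \frac{112826230054747404483213027502436}{229320709955955367224836978256315}$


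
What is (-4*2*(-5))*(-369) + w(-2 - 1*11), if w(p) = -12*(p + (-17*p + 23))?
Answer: -17532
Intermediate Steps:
w(p) = -276 + 192*p (w(p) = -12*(p + (23 - 17*p)) = -12*(23 - 16*p) = -276 + 192*p)
(-4*2*(-5))*(-369) + w(-2 - 1*11) = (-4*2*(-5))*(-369) + (-276 + 192*(-2 - 1*11)) = -8*(-5)*(-369) + (-276 + 192*(-2 - 11)) = 40*(-369) + (-276 + 192*(-13)) = -14760 + (-276 - 2496) = -14760 - 2772 = -17532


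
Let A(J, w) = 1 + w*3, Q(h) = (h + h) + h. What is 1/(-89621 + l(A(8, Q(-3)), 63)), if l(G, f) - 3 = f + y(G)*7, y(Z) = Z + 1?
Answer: -1/89730 ≈ -1.1145e-5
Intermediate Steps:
y(Z) = 1 + Z
Q(h) = 3*h (Q(h) = 2*h + h = 3*h)
A(J, w) = 1 + 3*w
l(G, f) = 10 + f + 7*G (l(G, f) = 3 + (f + (1 + G)*7) = 3 + (f + (7 + 7*G)) = 3 + (7 + f + 7*G) = 10 + f + 7*G)
1/(-89621 + l(A(8, Q(-3)), 63)) = 1/(-89621 + (10 + 63 + 7*(1 + 3*(3*(-3))))) = 1/(-89621 + (10 + 63 + 7*(1 + 3*(-9)))) = 1/(-89621 + (10 + 63 + 7*(1 - 27))) = 1/(-89621 + (10 + 63 + 7*(-26))) = 1/(-89621 + (10 + 63 - 182)) = 1/(-89621 - 109) = 1/(-89730) = -1/89730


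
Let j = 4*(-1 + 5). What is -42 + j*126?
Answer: 1974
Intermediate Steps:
j = 16 (j = 4*4 = 16)
-42 + j*126 = -42 + 16*126 = -42 + 2016 = 1974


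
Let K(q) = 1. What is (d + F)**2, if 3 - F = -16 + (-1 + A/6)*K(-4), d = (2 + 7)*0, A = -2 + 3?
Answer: 14161/36 ≈ 393.36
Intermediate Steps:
A = 1
d = 0 (d = 9*0 = 0)
F = 119/6 (F = 3 - (-16 + (-1 + 1/6)*1) = 3 - (-16 - 5/6*1) = 3 - (-16 - 5/6) = 3 - 1*(-101/6) = 3 + 101/6 = 119/6 ≈ 19.833)
(d + F)**2 = (0 + 119/6)**2 = (119/6)**2 = 14161/36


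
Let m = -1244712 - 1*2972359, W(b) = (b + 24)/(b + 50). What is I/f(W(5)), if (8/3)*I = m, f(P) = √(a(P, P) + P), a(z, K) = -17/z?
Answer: 12651213*I*√20170370/202336 ≈ 2.8081e+5*I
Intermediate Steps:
W(b) = (24 + b)/(50 + b)
m = -4217071 (m = -1244712 - 2972359 = -4217071)
f(P) = √(P - 17/P) (f(P) = √(-17/P + P) = √(P - 17/P))
I = -12651213/8 (I = (3/8)*(-4217071) = -12651213/8 ≈ -1.5814e+6)
I/f(W(5)) = -12651213/(8*√((24 + 5)/(50 + 5) - 17*(50 + 5)/(24 + 5))) = -12651213/(8*√(29/55 - 17/(29/55))) = -12651213/(8*√((1/55)*29 - 17/((1/55)*29))) = -12651213/(8*√(29/55 - 17/29/55)) = -12651213/(8*√(29/55 - 17*55/29)) = -12651213/(8*√(29/55 - 935/29)) = -12651213*(-I*√20170370/25292)/8 = -(-12651213)*I*√20170370/202336 = 12651213*I*√20170370/202336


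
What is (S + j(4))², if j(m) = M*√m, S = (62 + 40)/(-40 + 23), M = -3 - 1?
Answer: 196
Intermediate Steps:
M = -4
S = -6 (S = 102/(-17) = 102*(-1/17) = -6)
j(m) = -4*√m
(S + j(4))² = (-6 - 4*√4)² = (-6 - 4*2)² = (-6 - 8)² = (-14)² = 196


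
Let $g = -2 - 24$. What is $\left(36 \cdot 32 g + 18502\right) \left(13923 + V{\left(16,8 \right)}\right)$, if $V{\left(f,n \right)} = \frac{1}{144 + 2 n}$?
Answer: $- \frac{2550694745}{16} \approx -1.5942 \cdot 10^{8}$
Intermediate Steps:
$g = -26$ ($g = -2 - 24 = -26$)
$\left(36 \cdot 32 g + 18502\right) \left(13923 + V{\left(16,8 \right)}\right) = \left(36 \cdot 32 \left(-26\right) + 18502\right) \left(13923 + \frac{1}{2 \left(72 + 8\right)}\right) = \left(1152 \left(-26\right) + 18502\right) \left(13923 + \frac{1}{2 \cdot 80}\right) = \left(-29952 + 18502\right) \left(13923 + \frac{1}{2} \cdot \frac{1}{80}\right) = - 11450 \left(13923 + \frac{1}{160}\right) = \left(-11450\right) \frac{2227681}{160} = - \frac{2550694745}{16}$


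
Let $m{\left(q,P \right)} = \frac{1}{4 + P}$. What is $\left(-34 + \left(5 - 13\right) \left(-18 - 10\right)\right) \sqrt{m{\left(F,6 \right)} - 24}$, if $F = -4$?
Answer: $19 i \sqrt{2390} \approx 928.87 i$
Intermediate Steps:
$\left(-34 + \left(5 - 13\right) \left(-18 - 10\right)\right) \sqrt{m{\left(F,6 \right)} - 24} = \left(-34 + \left(5 - 13\right) \left(-18 - 10\right)\right) \sqrt{\frac{1}{4 + 6} - 24} = \left(-34 - -224\right) \sqrt{\frac{1}{10} - 24} = \left(-34 + 224\right) \sqrt{\frac{1}{10} - 24} = 190 \sqrt{- \frac{239}{10}} = 190 \frac{i \sqrt{2390}}{10} = 19 i \sqrt{2390}$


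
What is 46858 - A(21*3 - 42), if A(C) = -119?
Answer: 46977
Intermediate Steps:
46858 - A(21*3 - 42) = 46858 - 1*(-119) = 46858 + 119 = 46977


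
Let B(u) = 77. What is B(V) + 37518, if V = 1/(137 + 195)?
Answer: 37595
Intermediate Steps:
V = 1/332 ≈ 0.0030120
B(V) + 37518 = 77 + 37518 = 37595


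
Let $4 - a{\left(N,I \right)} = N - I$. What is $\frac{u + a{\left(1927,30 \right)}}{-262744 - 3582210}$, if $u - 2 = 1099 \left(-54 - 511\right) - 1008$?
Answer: $\frac{311917}{1922477} \approx 0.16225$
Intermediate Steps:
$a{\left(N,I \right)} = 4 + I - N$ ($a{\left(N,I \right)} = 4 - \left(N - I\right) = 4 + \left(I - N\right) = 4 + I - N$)
$u = -621941$ ($u = 2 + \left(1099 \left(-54 - 511\right) - 1008\right) = 2 + \left(1099 \left(-565\right) - 1008\right) = 2 - 621943 = -621941$)
$\frac{u + a{\left(1927,30 \right)}}{-262744 - 3582210} = \frac{-621941 + \left(4 + 30 - 1927\right)}{-262744 - 3582210} = \frac{-621941 + \left(4 + 30 - 1927\right)}{-3844954} = \left(-621941 - 1893\right) \left(- \frac{1}{3844954}\right) = \left(-623834\right) \left(- \frac{1}{3844954}\right) = \frac{311917}{1922477}$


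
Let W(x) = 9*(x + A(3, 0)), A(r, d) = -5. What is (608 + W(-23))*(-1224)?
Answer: -435744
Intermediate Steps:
W(x) = -45 + 9*x (W(x) = 9*(x - 5) = 9*(-5 + x) = -45 + 9*x)
(608 + W(-23))*(-1224) = (608 + (-45 + 9*(-23)))*(-1224) = (608 + (-45 - 207))*(-1224) = (608 - 252)*(-1224) = 356*(-1224) = -435744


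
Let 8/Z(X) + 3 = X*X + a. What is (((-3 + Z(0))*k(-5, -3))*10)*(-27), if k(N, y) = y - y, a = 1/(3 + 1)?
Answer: 0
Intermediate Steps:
a = ¼ (a = 1/4 = ¼ ≈ 0.25000)
k(N, y) = 0
Z(X) = 8/(-11/4 + X²) (Z(X) = 8/(-3 + (X*X + ¼)) = 8/(-3 + (X² + ¼)) = 8/(-3 + (¼ + X²)) = 8/(-11/4 + X²))
(((-3 + Z(0))*k(-5, -3))*10)*(-27) = (((-3 + 32/(-11 + 4*0²))*0)*10)*(-27) = (((-3 + 32/(-11 + 4*0))*0)*10)*(-27) = (((-3 + 32/(-11 + 0))*0)*10)*(-27) = (((-3 + 32/(-11))*0)*10)*(-27) = (((-3 + 32*(-1/11))*0)*10)*(-27) = (((-3 - 32/11)*0)*10)*(-27) = (-65/11*0*10)*(-27) = (0*10)*(-27) = 0*(-27) = 0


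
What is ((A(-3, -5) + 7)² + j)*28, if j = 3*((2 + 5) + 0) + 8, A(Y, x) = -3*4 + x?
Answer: 3612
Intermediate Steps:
A(Y, x) = -12 + x
j = 29 (j = 3*(7 + 0) + 8 = 3*7 + 8 = 21 + 8 = 29)
((A(-3, -5) + 7)² + j)*28 = (((-12 - 5) + 7)² + 29)*28 = ((-17 + 7)² + 29)*28 = ((-10)² + 29)*28 = (100 + 29)*28 = 129*28 = 3612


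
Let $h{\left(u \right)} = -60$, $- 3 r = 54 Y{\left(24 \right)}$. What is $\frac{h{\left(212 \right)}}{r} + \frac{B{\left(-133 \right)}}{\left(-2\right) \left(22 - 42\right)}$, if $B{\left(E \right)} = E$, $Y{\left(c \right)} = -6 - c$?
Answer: $- \frac{1237}{360} \approx -3.4361$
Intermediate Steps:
$r = 540$ ($r = - \frac{54 \left(-6 - 24\right)}{3} = - \frac{54 \left(-30\right)}{3} = \left(- \frac{1}{3}\right) \left(-1620\right) = 540$)
$\frac{h{\left(212 \right)}}{r} + \frac{B{\left(-133 \right)}}{\left(-2\right) \left(22 - 42\right)} = - \frac{60}{540} - \frac{133}{\left(-2\right) \left(22 - 42\right)} = \left(-60\right) \frac{1}{540} - \frac{133}{\left(-2\right) \left(-20\right)} = - \frac{1}{9} - \frac{133}{40} = - \frac{1237}{360}$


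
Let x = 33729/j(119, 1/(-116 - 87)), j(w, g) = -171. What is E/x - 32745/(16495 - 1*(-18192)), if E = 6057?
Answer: -12343804098/389985941 ≈ -31.652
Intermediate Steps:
x = -11243/57 (x = 33729/(-171) = 33729*(-1/171) = -11243/57 ≈ -197.25)
E/x - 32745/(16495 - 1*(-18192)) = 6057/(-11243/57) - 32745/(16495 - 1*(-18192)) = 6057*(-57/11243) - 32745/(16495 + 18192) = -345249/11243 - 32745/34687 = -12343804098/389985941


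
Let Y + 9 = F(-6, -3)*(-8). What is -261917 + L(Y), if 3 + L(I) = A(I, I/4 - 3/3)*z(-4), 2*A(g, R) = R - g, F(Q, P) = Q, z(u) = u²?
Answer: -262162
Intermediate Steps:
A(g, R) = R/2 - g/2 (A(g, R) = (R - g)/2 = R/2 - g/2)
Y = 39 (Y = -9 - 6*(-8) = -9 + 48 = 39)
L(I) = -11 - 6*I (L(I) = -3 + ((I/4 - 3/3)/2 - I/2)*(-4)² = -3 + ((I*(¼) - 3*⅓)/2 - I/2)*16 = -3 + ((I/4 - 1)/2 - I/2)*16 = -3 + ((-1 + I/4)/2 - I/2)*16 = -3 + ((-½ + I/8) - I/2)*16 = -3 + (-½ - 3*I/8)*16 = -3 + (-8 - 6*I) = -11 - 6*I)
-261917 + L(Y) = -261917 + (-11 - 6*39) = -261917 + (-11 - 234) = -261917 - 245 = -262162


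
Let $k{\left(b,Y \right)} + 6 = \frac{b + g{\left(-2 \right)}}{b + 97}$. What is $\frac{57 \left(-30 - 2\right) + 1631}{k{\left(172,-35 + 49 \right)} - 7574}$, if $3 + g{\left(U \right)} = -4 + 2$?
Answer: $\frac{51917}{2038853} \approx 0.025464$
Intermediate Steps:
$g{\left(U \right)} = -5$ ($g{\left(U \right)} = -3 + \left(-4 + 2\right) = -3 - 2 = -5$)
$k{\left(b,Y \right)} = -6 + \frac{-5 + b}{97 + b}$ ($k{\left(b,Y \right)} = -6 + \frac{b - 5}{b + 97} = -6 + \frac{-5 + b}{97 + b}$)
$\frac{57 \left(-30 - 2\right) + 1631}{k{\left(172,-35 + 49 \right)} - 7574} = \frac{57 \left(-30 - 2\right) + 1631}{\frac{-587 - 860}{97 + 172} - 7574} = \frac{57 \left(-32\right) + 1631}{\frac{-587 - 860}{269} - 7574} = \frac{-1824 + 1631}{\frac{1}{269} \left(-1447\right) - 7574} = - \frac{193}{- \frac{1447}{269} - 7574} = - \frac{193}{- \frac{2038853}{269}} = \left(-193\right) \left(- \frac{269}{2038853}\right) = \frac{51917}{2038853}$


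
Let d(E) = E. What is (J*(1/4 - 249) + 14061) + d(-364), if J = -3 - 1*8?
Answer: 65733/4 ≈ 16433.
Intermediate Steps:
J = -11 (J = -3 - 8 = -11)
(J*(1/4 - 249) + 14061) + d(-364) = (-11*(1/4 - 249) + 14061) - 364 = (-11*(¼ - 249) + 14061) - 364 = (-11*(-995/4) + 14061) - 364 = (10945/4 + 14061) - 364 = 67189/4 - 364 = 65733/4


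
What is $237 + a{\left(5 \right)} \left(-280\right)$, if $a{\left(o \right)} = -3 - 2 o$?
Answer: $3877$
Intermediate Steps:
$237 + a{\left(5 \right)} \left(-280\right) = 237 + \left(-3 - 10\right) \left(-280\right) = 237 - -3640 = 237 + 3640 = 3877$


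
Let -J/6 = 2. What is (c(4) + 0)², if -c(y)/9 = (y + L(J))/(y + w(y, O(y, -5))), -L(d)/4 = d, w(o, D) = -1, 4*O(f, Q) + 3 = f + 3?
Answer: 24336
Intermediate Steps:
O(f, Q) = f/4 (O(f, Q) = -¾ + (f + 3)/4 = -¾ + (3 + f)/4 = -¾ + (¾ + f/4) = f/4)
J = -12 (J = -6*2 = -12)
L(d) = -4*d
c(y) = -9*(48 + y)/(-1 + y) (c(y) = -9*(y - 4*(-12))/(y - 1) = -9*(y + 48)/(-1 + y) = -9*(48 + y)/(-1 + y))
(c(4) + 0)² = (9*(-48 - 1*4)/(-1 + 4) + 0)² = (9*(-48 - 4)/3 + 0)² = (9*(⅓)*(-52) + 0)² = (-156 + 0)² = (-156)² = 24336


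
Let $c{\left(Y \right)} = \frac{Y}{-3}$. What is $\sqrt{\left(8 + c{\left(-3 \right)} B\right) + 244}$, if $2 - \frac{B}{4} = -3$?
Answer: $4 \sqrt{17} \approx 16.492$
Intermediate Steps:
$B = 20$ ($B = 8 - -12 = 8 + 12 = 20$)
$c{\left(Y \right)} = - \frac{Y}{3}$ ($c{\left(Y \right)} = Y \left(- \frac{1}{3}\right) = - \frac{Y}{3}$)
$\sqrt{\left(8 + c{\left(-3 \right)} B\right) + 244} = \sqrt{\left(8 + \left(- \frac{1}{3}\right) \left(-3\right) 20\right) + 244} = \sqrt{\left(8 + 1 \cdot 20\right) + 244} = \sqrt{\left(8 + 20\right) + 244} = \sqrt{28 + 244} = \sqrt{272} = 4 \sqrt{17}$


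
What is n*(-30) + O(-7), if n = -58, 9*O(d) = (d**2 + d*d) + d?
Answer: 15751/9 ≈ 1750.1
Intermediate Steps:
O(d) = d/9 + 2*d**2/9 (O(d) = ((d**2 + d*d) + d)/9 = ((d**2 + d**2) + d)/9 = (2*d**2 + d)/9 = (d + 2*d**2)/9 = d/9 + 2*d**2/9)
n*(-30) + O(-7) = -58*(-30) + (1/9)*(-7)*(1 + 2*(-7)) = 1740 + (1/9)*(-7)*(1 - 14) = 1740 + (1/9)*(-7)*(-13) = 1740 + 91/9 = 15751/9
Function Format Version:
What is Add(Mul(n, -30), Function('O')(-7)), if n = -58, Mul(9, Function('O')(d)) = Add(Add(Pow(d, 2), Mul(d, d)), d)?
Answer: Rational(15751, 9) ≈ 1750.1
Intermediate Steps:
Function('O')(d) = Add(Mul(Rational(1, 9), d), Mul(Rational(2, 9), Pow(d, 2))) (Function('O')(d) = Mul(Rational(1, 9), Add(Add(Pow(d, 2), Mul(d, d)), d)) = Mul(Rational(1, 9), Add(Add(Pow(d, 2), Pow(d, 2)), d)) = Mul(Rational(1, 9), Add(Mul(2, Pow(d, 2)), d)) = Mul(Rational(1, 9), Add(d, Mul(2, Pow(d, 2)))) = Add(Mul(Rational(1, 9), d), Mul(Rational(2, 9), Pow(d, 2))))
Add(Mul(n, -30), Function('O')(-7)) = Add(Mul(-58, -30), Mul(Rational(1, 9), -7, Add(1, Mul(2, -7)))) = Add(1740, Mul(Rational(1, 9), -7, Add(1, -14))) = Add(1740, Mul(Rational(1, 9), -7, -13)) = Add(1740, Rational(91, 9)) = Rational(15751, 9)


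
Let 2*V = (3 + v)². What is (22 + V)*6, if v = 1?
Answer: 180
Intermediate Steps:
V = 8 (V = (3 + 1)²/2 = (½)*4² = (½)*16 = 8)
(22 + V)*6 = (22 + 8)*6 = 30*6 = 180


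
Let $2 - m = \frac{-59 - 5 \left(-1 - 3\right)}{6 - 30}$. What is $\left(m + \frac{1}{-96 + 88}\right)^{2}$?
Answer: $\frac{1}{16} \approx 0.0625$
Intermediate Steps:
$m = \frac{3}{8}$ ($m = 2 - \frac{-59 - 5 \left(-1 - 3\right)}{6 - 30} = 2 - \frac{-59 - -20}{-24} = 2 - \left(-59 + 20\right) \left(- \frac{1}{24}\right) = 2 - \left(-39\right) \left(- \frac{1}{24}\right) = 2 - \frac{13}{8} = \frac{3}{8} \approx 0.375$)
$\left(m + \frac{1}{-96 + 88}\right)^{2} = \left(\frac{3}{8} + \frac{1}{-96 + 88}\right)^{2} = \left(\frac{3}{8} + \frac{1}{-8}\right)^{2} = \left(\frac{3}{8} - \frac{1}{8}\right)^{2} = \left(\frac{1}{4}\right)^{2} = \frac{1}{16}$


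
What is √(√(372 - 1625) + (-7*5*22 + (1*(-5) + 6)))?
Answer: √(-769 + I*√1253) ≈ 0.63807 + 27.738*I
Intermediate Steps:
√(√(372 - 1625) + (-7*5*22 + (1*(-5) + 6))) = √(√(-1253) + (-35*22 + (-5 + 6))) = √(I*√1253 + (-770 + 1)) = √(I*√1253 - 769) = √(-769 + I*√1253)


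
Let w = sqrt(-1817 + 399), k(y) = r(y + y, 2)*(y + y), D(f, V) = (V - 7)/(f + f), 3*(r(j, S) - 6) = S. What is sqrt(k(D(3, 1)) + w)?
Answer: sqrt(-120 + 9*I*sqrt(1418))/3 ≈ 3.6479 + 5.1614*I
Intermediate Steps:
r(j, S) = 6 + S/3
D(f, V) = (-7 + V)/(2*f) (D(f, V) = (-7 + V)/((2*f)) = (-7 + V)*(1/(2*f)) = (-7 + V)/(2*f))
k(y) = 40*y/3 (k(y) = (6 + (1/3)*2)*(y + y) = (6 + 2/3)*(2*y) = 20*(2*y)/3 = 40*y/3)
w = I*sqrt(1418) (w = sqrt(-1418) = I*sqrt(1418) ≈ 37.656*I)
sqrt(k(D(3, 1)) + w) = sqrt(40*((1/2)*(-7 + 1)/3)/3 + I*sqrt(1418)) = sqrt(40*((1/2)*(1/3)*(-6))/3 + I*sqrt(1418)) = sqrt((40/3)*(-1) + I*sqrt(1418)) = sqrt(-40/3 + I*sqrt(1418))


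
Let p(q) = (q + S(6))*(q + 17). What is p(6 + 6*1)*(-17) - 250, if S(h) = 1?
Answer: -6659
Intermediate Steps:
p(q) = (1 + q)*(17 + q) (p(q) = (q + 1)*(q + 17) = (1 + q)*(17 + q))
p(6 + 6*1)*(-17) - 250 = (17 + (6 + 6*1)² + 18*(6 + 6*1))*(-17) - 250 = (17 + (6 + 6)² + 18*(6 + 6))*(-17) - 250 = (17 + 12² + 18*12)*(-17) - 250 = (17 + 144 + 216)*(-17) - 250 = 377*(-17) - 250 = -6409 - 250 = -6659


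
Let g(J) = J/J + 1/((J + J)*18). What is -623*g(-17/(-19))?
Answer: -393113/612 ≈ -642.34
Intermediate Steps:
g(J) = 1 + 1/(36*J) (g(J) = 1 + (1/18)/(2*J) = 1 + (1/(2*J))*(1/18) = 1 + 1/(36*J))
-623*g(-17/(-19)) = -623*(1/36 - 17/(-19))/((-17/(-19))) = -623*(1/36 - 17*(-1/19))/((-17*(-1/19))) = -623*(1/36 + 17/19)/17/19 = -11837*631/(17*684) = -623*631/612 = -393113/612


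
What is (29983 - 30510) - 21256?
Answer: -21783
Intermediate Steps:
(29983 - 30510) - 21256 = -527 - 21256 = -21783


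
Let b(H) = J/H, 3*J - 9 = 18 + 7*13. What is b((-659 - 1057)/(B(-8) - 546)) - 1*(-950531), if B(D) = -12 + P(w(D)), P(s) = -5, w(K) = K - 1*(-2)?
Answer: 2446700011/2574 ≈ 9.5054e+5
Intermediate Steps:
w(K) = 2 + K (w(K) = K + 2 = 2 + K)
B(D) = -17 (B(D) = -12 - 5 = -17)
J = 118/3 (J = 3 + (18 + 7*13)/3 = 3 + (18 + 91)/3 = 3 + (⅓)*109 = 3 + 109/3 = 118/3 ≈ 39.333)
b(H) = 118/(3*H)
b((-659 - 1057)/(B(-8) - 546)) - 1*(-950531) = 118/(3*(((-659 - 1057)/(-17 - 546)))) - 1*(-950531) = 118/(3*((-1716/(-563)))) + 950531 = 118/(3*((-1716*(-1/563)))) + 950531 = 118/(3*(1716/563)) + 950531 = (118/3)*(563/1716) + 950531 = 33217/2574 + 950531 = 2446700011/2574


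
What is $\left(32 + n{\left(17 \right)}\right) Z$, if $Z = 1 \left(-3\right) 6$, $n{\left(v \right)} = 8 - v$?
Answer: $-414$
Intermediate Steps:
$Z = -18$ ($Z = \left(-3\right) 6 = -18$)
$\left(32 + n{\left(17 \right)}\right) Z = \left(32 + \left(8 - 17\right)\right) \left(-18\right) = \left(32 - 9\right) \left(-18\right) = 23 \left(-18\right) = -414$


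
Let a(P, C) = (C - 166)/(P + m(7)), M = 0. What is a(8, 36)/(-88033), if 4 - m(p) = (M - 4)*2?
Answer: 13/176066 ≈ 7.3836e-5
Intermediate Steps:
m(p) = 12 (m(p) = 4 - (0 - 4)*2 = 4 - (-4)*2 = 4 - 1*(-8) = 4 + 8 = 12)
a(P, C) = (-166 + C)/(12 + P) (a(P, C) = (C - 166)/(P + 12) = (-166 + C)/(12 + P))
a(8, 36)/(-88033) = ((-166 + 36)/(12 + 8))/(-88033) = (-130/20)*(-1/88033) = ((1/20)*(-130))*(-1/88033) = -13/2*(-1/88033) = 13/176066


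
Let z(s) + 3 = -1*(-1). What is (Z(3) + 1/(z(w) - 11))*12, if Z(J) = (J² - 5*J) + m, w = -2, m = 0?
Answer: -948/13 ≈ -72.923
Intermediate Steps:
z(s) = -2 (z(s) = -3 - 1*(-1) = -3 + 1 = -2)
Z(J) = J² - 5*J (Z(J) = (J² - 5*J) + 0 = J² - 5*J)
(Z(3) + 1/(z(w) - 11))*12 = (3*(-5 + 3) + 1/(-2 - 11))*12 = (3*(-2) + 1/(-13))*12 = (-6 - 1/13)*12 = -79/13*12 = -948/13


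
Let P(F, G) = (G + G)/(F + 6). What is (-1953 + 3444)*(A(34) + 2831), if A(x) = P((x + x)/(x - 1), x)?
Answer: 80438385/19 ≈ 4.2336e+6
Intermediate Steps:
P(F, G) = 2*G/(6 + F) (P(F, G) = (2*G)/(6 + F) = 2*G/(6 + F))
A(x) = 2*x/(6 + 2*x/(-1 + x)) (A(x) = 2*x/(6 + (x + x)/(x - 1)) = 2*x/(6 + (2*x)/(-1 + x)) = 2*x/(6 + 2*x/(-1 + x)))
(-1953 + 3444)*(A(34) + 2831) = (-1953 + 3444)*(34*(-1 + 34)/(-3 + 4*34) + 2831) = 1491*(34*33/(-3 + 136) + 2831) = 1491*(34*33/133 + 2831) = 1491*(34*(1/133)*33 + 2831) = 1491*(1122/133 + 2831) = 1491*(377645/133) = 80438385/19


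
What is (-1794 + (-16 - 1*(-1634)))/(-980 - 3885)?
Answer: 176/4865 ≈ 0.036177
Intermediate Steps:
(-1794 + (-16 - 1*(-1634)))/(-980 - 3885) = (-1794 + (-16 + 1634))/(-4865) = (-1794 + 1618)*(-1/4865) = -176*(-1/4865) = 176/4865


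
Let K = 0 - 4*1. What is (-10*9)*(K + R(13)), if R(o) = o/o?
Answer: 270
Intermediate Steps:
K = -4 (K = 0 - 4 = -4)
R(o) = 1
(-10*9)*(K + R(13)) = (-10*9)*(-4 + 1) = -90*(-3) = 270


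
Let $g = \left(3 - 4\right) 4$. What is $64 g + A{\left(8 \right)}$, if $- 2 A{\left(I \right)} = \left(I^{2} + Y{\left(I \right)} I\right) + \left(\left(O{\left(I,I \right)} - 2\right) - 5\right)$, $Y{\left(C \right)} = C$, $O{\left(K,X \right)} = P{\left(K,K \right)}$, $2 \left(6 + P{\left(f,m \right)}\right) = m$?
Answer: $- \frac{631}{2} \approx -315.5$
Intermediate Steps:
$P{\left(f,m \right)} = -6 + \frac{m}{2}$
$O{\left(K,X \right)} = -6 + \frac{K}{2}$
$g = -4$ ($g = \left(-1\right) 4 = -4$)
$A{\left(I \right)} = \frac{13}{2} - I^{2} - \frac{I}{4}$ ($A{\left(I \right)} = - \frac{\left(I^{2} + I I\right) + \left(\left(\left(-6 + \frac{I}{2}\right) - 2\right) - 5\right)}{2} = - \frac{\left(I^{2} + I^{2}\right) + \left(\left(-8 + \frac{I}{2}\right) - 5\right)}{2} = - \frac{2 I^{2} + \left(-13 + \frac{I}{2}\right)}{2} = - \frac{-13 + \frac{I}{2} + 2 I^{2}}{2} = \frac{13}{2} - I^{2} - \frac{I}{4}$)
$64 g + A{\left(8 \right)} = 64 \left(-4\right) - \frac{119}{2} = -256 - \frac{119}{2} = - \frac{631}{2}$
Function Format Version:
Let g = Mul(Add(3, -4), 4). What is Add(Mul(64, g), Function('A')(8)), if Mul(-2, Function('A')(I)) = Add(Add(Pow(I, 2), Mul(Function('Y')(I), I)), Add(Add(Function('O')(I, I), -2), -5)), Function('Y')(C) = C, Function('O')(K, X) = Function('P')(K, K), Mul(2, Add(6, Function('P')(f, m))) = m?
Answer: Rational(-631, 2) ≈ -315.50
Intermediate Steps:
Function('P')(f, m) = Add(-6, Mul(Rational(1, 2), m))
Function('O')(K, X) = Add(-6, Mul(Rational(1, 2), K))
g = -4 (g = Mul(-1, 4) = -4)
Function('A')(I) = Add(Rational(13, 2), Mul(-1, Pow(I, 2)), Mul(Rational(-1, 4), I)) (Function('A')(I) = Mul(Rational(-1, 2), Add(Add(Pow(I, 2), Mul(I, I)), Add(Add(Add(-6, Mul(Rational(1, 2), I)), -2), -5))) = Mul(Rational(-1, 2), Add(Add(Pow(I, 2), Pow(I, 2)), Add(Add(-8, Mul(Rational(1, 2), I)), -5))) = Mul(Rational(-1, 2), Add(Mul(2, Pow(I, 2)), Add(-13, Mul(Rational(1, 2), I)))) = Mul(Rational(-1, 2), Add(-13, Mul(Rational(1, 2), I), Mul(2, Pow(I, 2)))) = Add(Rational(13, 2), Mul(-1, Pow(I, 2)), Mul(Rational(-1, 4), I)))
Add(Mul(64, g), Function('A')(8)) = Add(Mul(64, -4), Add(Rational(13, 2), Mul(-1, Pow(8, 2)), Mul(Rational(-1, 4), 8))) = Add(-256, Add(Rational(13, 2), Mul(-1, 64), -2)) = Add(-256, Add(Rational(13, 2), -64, -2)) = Add(-256, Rational(-119, 2)) = Rational(-631, 2)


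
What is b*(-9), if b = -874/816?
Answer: 1311/136 ≈ 9.6397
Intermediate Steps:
b = -437/408 (b = -874/816 = -1*437/408 = -437/408 ≈ -1.0711)
b*(-9) = -437/408*(-9) = 1311/136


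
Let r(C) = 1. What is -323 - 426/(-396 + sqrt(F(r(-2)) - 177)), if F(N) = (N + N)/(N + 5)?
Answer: -75809903/235489 + 213*I*sqrt(1590)/235489 ≈ -321.93 + 0.036067*I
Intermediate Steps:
F(N) = 2*N/(5 + N) (F(N) = (2*N)/(5 + N) = 2*N/(5 + N))
-323 - 426/(-396 + sqrt(F(r(-2)) - 177)) = -323 - 426/(-396 + sqrt(2*1/(5 + 1) - 177)) = -323 - 426/(-396 + sqrt(2*1/6 - 177)) = -323 - 426/(-396 + sqrt(2*1*(1/6) - 177)) = -323 - 426/(-396 + sqrt(1/3 - 177)) = -323 - 426/(-396 + sqrt(-530/3)) = -323 - 426/(-396 + I*sqrt(1590)/3)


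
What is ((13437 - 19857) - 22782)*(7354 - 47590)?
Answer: 1174971672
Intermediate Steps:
((13437 - 19857) - 22782)*(7354 - 47590) = (-6420 - 22782)*(-40236) = -29202*(-40236) = 1174971672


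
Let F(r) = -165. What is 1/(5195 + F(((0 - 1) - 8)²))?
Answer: 1/5030 ≈ 0.00019881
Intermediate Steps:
1/(5195 + F(((0 - 1) - 8)²)) = 1/(5195 - 165) = 1/5030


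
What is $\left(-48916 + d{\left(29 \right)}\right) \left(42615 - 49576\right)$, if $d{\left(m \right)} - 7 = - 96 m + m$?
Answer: $359633104$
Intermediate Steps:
$d{\left(m \right)} = 7 - 95 m$ ($d{\left(m \right)} = 7 + \left(- 96 m + m\right) = 7 - 95 m$)
$\left(-48916 + d{\left(29 \right)}\right) \left(42615 - 49576\right) = \left(-48916 + \left(7 - 2755\right)\right) \left(42615 - 49576\right) = \left(-48916 + \left(7 - 2755\right)\right) \left(-6961\right) = \left(-48916 - 2748\right) \left(-6961\right) = \left(-51664\right) \left(-6961\right) = 359633104$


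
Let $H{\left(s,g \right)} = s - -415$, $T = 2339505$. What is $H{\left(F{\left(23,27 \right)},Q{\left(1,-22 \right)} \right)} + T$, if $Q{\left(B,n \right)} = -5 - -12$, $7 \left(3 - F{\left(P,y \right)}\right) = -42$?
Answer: $2339929$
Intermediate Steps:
$F{\left(P,y \right)} = 9$ ($F{\left(P,y \right)} = 3 - -6 = 3 + 6 = 9$)
$Q{\left(B,n \right)} = 7$ ($Q{\left(B,n \right)} = -5 + 12 = 7$)
$H{\left(s,g \right)} = 415 + s$ ($H{\left(s,g \right)} = s + 415 = 415 + s$)
$H{\left(F{\left(23,27 \right)},Q{\left(1,-22 \right)} \right)} + T = \left(415 + 9\right) + 2339505 = 424 + 2339505 = 2339929$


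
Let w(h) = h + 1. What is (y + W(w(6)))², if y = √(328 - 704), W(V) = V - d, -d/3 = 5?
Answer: 108 + 88*I*√94 ≈ 108.0 + 853.19*I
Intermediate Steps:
d = -15 (d = -3*5 = -15)
w(h) = 1 + h
W(V) = 15 + V (W(V) = V - 1*(-15) = V + 15 = 15 + V)
y = 2*I*√94 (y = √(-376) = 2*I*√94 ≈ 19.391*I)
(y + W(w(6)))² = (2*I*√94 + (15 + (1 + 6)))² = (2*I*√94 + (15 + 7))² = (2*I*√94 + 22)² = (22 + 2*I*√94)²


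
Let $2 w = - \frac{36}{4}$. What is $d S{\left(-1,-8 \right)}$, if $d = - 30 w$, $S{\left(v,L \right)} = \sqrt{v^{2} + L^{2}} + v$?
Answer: $-135 + 135 \sqrt{65} \approx 953.4$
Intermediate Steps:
$w = - \frac{9}{2}$ ($w = \frac{\left(-36\right) \frac{1}{4}}{2} = \frac{1}{2} \left(-9\right) = - \frac{9}{2} \approx -4.5$)
$S{\left(v,L \right)} = v + \sqrt{L^{2} + v^{2}}$ ($S{\left(v,L \right)} = \sqrt{L^{2} + v^{2}} + v = v + \sqrt{L^{2} + v^{2}}$)
$d = 135$ ($d = \left(-30\right) \left(- \frac{9}{2}\right) = 135$)
$d S{\left(-1,-8 \right)} = 135 \left(-1 + \sqrt{\left(-8\right)^{2} + \left(-1\right)^{2}}\right) = 135 \left(-1 + \sqrt{64 + 1}\right) = 135 \left(-1 + \sqrt{65}\right) = -135 + 135 \sqrt{65}$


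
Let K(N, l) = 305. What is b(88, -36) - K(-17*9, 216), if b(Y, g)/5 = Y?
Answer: 135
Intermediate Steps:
b(Y, g) = 5*Y
b(88, -36) - K(-17*9, 216) = 5*88 - 1*305 = 440 - 305 = 135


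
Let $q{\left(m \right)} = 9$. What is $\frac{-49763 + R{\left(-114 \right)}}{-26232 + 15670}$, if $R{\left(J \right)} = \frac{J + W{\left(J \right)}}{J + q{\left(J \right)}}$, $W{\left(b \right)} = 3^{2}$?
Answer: $\frac{24881}{5281} \approx 4.7114$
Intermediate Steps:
$W{\left(b \right)} = 9$
$R{\left(J \right)} = 1$ ($R{\left(J \right)} = \frac{J + 9}{J + 9} = \frac{9 + J}{9 + J} = 1$)
$\frac{-49763 + R{\left(-114 \right)}}{-26232 + 15670} = \frac{-49763 + 1}{-26232 + 15670} = - \frac{49762}{-10562} = \left(-49762\right) \left(- \frac{1}{10562}\right) = \frac{24881}{5281}$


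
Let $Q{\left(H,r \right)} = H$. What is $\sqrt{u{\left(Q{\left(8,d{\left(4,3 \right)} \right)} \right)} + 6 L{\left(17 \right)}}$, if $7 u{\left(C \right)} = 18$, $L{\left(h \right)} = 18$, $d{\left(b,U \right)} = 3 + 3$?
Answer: $\frac{3 \sqrt{602}}{7} \approx 10.515$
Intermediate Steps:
$d{\left(b,U \right)} = 6$
$u{\left(C \right)} = \frac{18}{7}$ ($u{\left(C \right)} = \frac{1}{7} \cdot 18 = \frac{18}{7}$)
$\sqrt{u{\left(Q{\left(8,d{\left(4,3 \right)} \right)} \right)} + 6 L{\left(17 \right)}} = \sqrt{\frac{18}{7} + 6 \cdot 18} = \sqrt{\frac{18}{7} + 108} = \sqrt{\frac{774}{7}} = \frac{3 \sqrt{602}}{7}$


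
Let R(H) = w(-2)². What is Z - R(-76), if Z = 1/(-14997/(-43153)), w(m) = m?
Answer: -16835/14997 ≈ -1.1226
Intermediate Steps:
R(H) = 4 (R(H) = (-2)² = 4)
Z = 43153/14997 (Z = 1/(-14997*(-1/43153)) = 1/(14997/43153) = 43153/14997 ≈ 2.8774)
Z - R(-76) = 43153/14997 - 1*4 = 43153/14997 - 4 = -16835/14997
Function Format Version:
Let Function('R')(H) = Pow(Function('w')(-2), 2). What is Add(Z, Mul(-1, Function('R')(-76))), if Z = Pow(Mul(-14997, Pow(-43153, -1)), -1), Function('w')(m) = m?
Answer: Rational(-16835, 14997) ≈ -1.1226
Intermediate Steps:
Function('R')(H) = 4 (Function('R')(H) = Pow(-2, 2) = 4)
Z = Rational(43153, 14997) (Z = Pow(Mul(-14997, Rational(-1, 43153)), -1) = Pow(Rational(14997, 43153), -1) = Rational(43153, 14997) ≈ 2.8774)
Add(Z, Mul(-1, Function('R')(-76))) = Add(Rational(43153, 14997), Mul(-1, 4)) = Add(Rational(43153, 14997), -4) = Rational(-16835, 14997)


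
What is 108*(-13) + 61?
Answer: -1343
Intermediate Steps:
108*(-13) + 61 = -1404 + 61 = -1343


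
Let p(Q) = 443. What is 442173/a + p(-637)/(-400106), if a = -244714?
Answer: -44256119660/24477884921 ≈ -1.8080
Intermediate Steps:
442173/a + p(-637)/(-400106) = 442173/(-244714) + 443/(-400106) = 442173*(-1/244714) + 443*(-1/400106) = -442173/244714 - 443/400106 = -44256119660/24477884921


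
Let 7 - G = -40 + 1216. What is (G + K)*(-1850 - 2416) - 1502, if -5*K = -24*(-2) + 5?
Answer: 25153358/5 ≈ 5.0307e+6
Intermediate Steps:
G = -1169 (G = 7 - (-40 + 1216) = 7 - 1*1176 = 7 - 1176 = -1169)
K = -53/5 (K = -(-24*(-2) + 5)/5 = -(48 + 5)/5 = -1/5*53 = -53/5 ≈ -10.600)
(G + K)*(-1850 - 2416) - 1502 = (-1169 - 53/5)*(-1850 - 2416) - 1502 = -5898/5*(-4266) - 1502 = 25160868/5 - 1502 = 25153358/5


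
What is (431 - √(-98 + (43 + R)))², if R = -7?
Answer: (431 - I*√62)² ≈ 1.857e+5 - 6787.4*I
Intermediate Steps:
(431 - √(-98 + (43 + R)))² = (431 - √(-98 + (43 - 7)))² = (431 - √(-98 + 36))² = (431 - √(-62))² = (431 - I*√62)²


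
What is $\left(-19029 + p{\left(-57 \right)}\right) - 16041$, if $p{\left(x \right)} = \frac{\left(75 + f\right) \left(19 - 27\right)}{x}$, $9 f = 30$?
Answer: $- \frac{5995090}{171} \approx -35059.0$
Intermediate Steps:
$f = \frac{10}{3}$ ($f = \frac{1}{9} \cdot 30 = \frac{10}{3} \approx 3.3333$)
$p{\left(x \right)} = - \frac{1880}{3 x}$ ($p{\left(x \right)} = \frac{\left(75 + \frac{10}{3}\right) \left(19 - 27\right)}{x} = \frac{\frac{235}{3} \left(-8\right)}{x} = - \frac{1880}{3 x}$)
$\left(-19029 + p{\left(-57 \right)}\right) - 16041 = \left(-19029 - \frac{1880}{3 \left(-57\right)}\right) - 16041 = \left(-19029 - - \frac{1880}{171}\right) - 16041 = \left(-19029 + \frac{1880}{171}\right) - 16041 = - \frac{3252079}{171} - 16041 = - \frac{5995090}{171}$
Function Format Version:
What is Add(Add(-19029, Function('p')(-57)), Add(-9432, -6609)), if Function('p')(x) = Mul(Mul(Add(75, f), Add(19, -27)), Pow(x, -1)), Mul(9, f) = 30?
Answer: Rational(-5995090, 171) ≈ -35059.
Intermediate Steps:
f = Rational(10, 3) (f = Mul(Rational(1, 9), 30) = Rational(10, 3) ≈ 3.3333)
Function('p')(x) = Mul(Rational(-1880, 3), Pow(x, -1)) (Function('p')(x) = Mul(Mul(Add(75, Rational(10, 3)), Add(19, -27)), Pow(x, -1)) = Mul(Mul(Rational(235, 3), -8), Pow(x, -1)) = Mul(Rational(-1880, 3), Pow(x, -1)))
Add(Add(-19029, Function('p')(-57)), Add(-9432, -6609)) = Add(Add(-19029, Mul(Rational(-1880, 3), Pow(-57, -1))), Add(-9432, -6609)) = Add(Add(-19029, Mul(Rational(-1880, 3), Rational(-1, 57))), -16041) = Add(Add(-19029, Rational(1880, 171)), -16041) = Add(Rational(-3252079, 171), -16041) = Rational(-5995090, 171)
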